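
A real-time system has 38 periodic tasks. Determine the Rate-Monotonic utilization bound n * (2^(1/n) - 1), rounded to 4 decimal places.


Compute 2^(1/38) = 1.0184080933
Subtract 1: 1.0184080933 - 1 = 0.0184080933
Multiply by n: 38 * 0.0184080933 = 0.6995075454
Round to 4 dp: 0.6995

0.6995


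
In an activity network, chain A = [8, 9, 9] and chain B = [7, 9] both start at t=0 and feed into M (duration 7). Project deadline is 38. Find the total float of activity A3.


Forward pass: ES(A3) = sum of predecessors on chain A = 17
EF = ES + duration = 17 + 9 = 26
Backward pass: LF(M) = deadline = 38; LS(M) = 38 - 7 = 31
LF(A3) = LS(M) - sum(successors on chain A) = 31 - 0 = 31
LS = LF - duration = 31 - 9 = 22
Total float = LS - ES = 22 - 17 = 5

5


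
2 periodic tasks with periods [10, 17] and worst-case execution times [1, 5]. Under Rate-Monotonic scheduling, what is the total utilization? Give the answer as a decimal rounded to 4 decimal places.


Compute individual utilizations (exact fractions):
  Task 1: C/T = 1/10 (approx. 0.1)
  Task 2: C/T = 5/17 (approx. 0.2941)
Total utilization U = 1/10 + 5/17 = 67/170
Rounded to 4 decimal places: U = 0.3941
RM (Liu & Layland) bound for 2 tasks = 0.828427; compare with U = 67/170 (approx. 0.394118)
U <= bound, so schedulable by RM sufficient condition.

0.3941


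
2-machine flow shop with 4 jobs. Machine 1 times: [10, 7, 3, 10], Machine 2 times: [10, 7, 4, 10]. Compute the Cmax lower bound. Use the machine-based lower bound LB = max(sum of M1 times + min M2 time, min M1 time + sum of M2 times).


LB1 = sum(M1 times) + min(M2 times) = 30 + 4 = 34
LB2 = min(M1 times) + sum(M2 times) = 3 + 31 = 34
Lower bound = max(LB1, LB2) = max(34, 34) = 34

34


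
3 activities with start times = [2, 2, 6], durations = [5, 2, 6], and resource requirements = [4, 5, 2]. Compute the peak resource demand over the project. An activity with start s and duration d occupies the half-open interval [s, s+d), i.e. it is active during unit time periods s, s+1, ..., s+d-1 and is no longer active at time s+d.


Each activity i is active on [start_i, start_i + duration_i).
Compute total resource usage per time slot:
  t=0: active resources = [], total = 0
  t=1: active resources = [], total = 0
  t=2: active resources = [4, 5], total = 9
  t=3: active resources = [4, 5], total = 9
  t=4: active resources = [4], total = 4
  t=5: active resources = [4], total = 4
  t=6: active resources = [4, 2], total = 6
  t=7: active resources = [2], total = 2
  t=8: active resources = [2], total = 2
  t=9: active resources = [2], total = 2
  t=10: active resources = [2], total = 2
  t=11: active resources = [2], total = 2
Peak resource demand = 9

9


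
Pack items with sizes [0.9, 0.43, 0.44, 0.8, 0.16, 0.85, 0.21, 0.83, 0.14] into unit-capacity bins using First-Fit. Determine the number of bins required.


Place items sequentially using First-Fit:
  Item 0.9 -> new Bin 1
  Item 0.43 -> new Bin 2
  Item 0.44 -> Bin 2 (now 0.87)
  Item 0.8 -> new Bin 3
  Item 0.16 -> Bin 3 (now 0.96)
  Item 0.85 -> new Bin 4
  Item 0.21 -> new Bin 5
  Item 0.83 -> new Bin 6
  Item 0.14 -> Bin 4 (now 0.99)
Total bins used = 6

6


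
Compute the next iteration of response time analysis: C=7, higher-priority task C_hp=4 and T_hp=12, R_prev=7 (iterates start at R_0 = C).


R_next = C + ceil(R_prev / T_hp) * C_hp
ceil(7 / 12) = ceil(0.5833) = 1
Interference = 1 * 4 = 4
R_next = 7 + 4 = 11

11


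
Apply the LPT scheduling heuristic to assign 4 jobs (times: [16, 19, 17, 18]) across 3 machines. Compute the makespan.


Sort jobs in decreasing order (LPT): [19, 18, 17, 16]
Assign each job to the least loaded machine:
  Machine 1: jobs [19], load = 19
  Machine 2: jobs [18], load = 18
  Machine 3: jobs [17, 16], load = 33
Makespan = max load = 33

33


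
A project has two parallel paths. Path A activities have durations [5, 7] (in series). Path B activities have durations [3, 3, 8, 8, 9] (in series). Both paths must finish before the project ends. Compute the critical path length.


Path A total = 5 + 7 = 12
Path B total = 3 + 3 + 8 + 8 + 9 = 31
Critical path = longest path = max(12, 31) = 31

31


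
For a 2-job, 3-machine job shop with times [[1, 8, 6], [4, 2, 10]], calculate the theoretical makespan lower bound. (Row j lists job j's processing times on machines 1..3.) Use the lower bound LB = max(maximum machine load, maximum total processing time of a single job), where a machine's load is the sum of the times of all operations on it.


Machine loads:
  Machine 1: 1 + 4 = 5
  Machine 2: 8 + 2 = 10
  Machine 3: 6 + 10 = 16
Max machine load = 16
Job totals:
  Job 1: 15
  Job 2: 16
Max job total = 16
Lower bound = max(16, 16) = 16

16


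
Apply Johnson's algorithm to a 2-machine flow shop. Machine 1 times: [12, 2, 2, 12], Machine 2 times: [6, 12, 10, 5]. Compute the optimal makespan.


Apply Johnson's rule:
  Group 1 (a <= b): [(2, 2, 12), (3, 2, 10)]
  Group 2 (a > b): [(1, 12, 6), (4, 12, 5)]
Optimal job order: [2, 3, 1, 4]
Schedule:
  Job 2: M1 done at 2, M2 done at 14
  Job 3: M1 done at 4, M2 done at 24
  Job 1: M1 done at 16, M2 done at 30
  Job 4: M1 done at 28, M2 done at 35
Makespan = 35

35


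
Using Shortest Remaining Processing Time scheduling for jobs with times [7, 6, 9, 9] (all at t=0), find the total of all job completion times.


Since all jobs arrive at t=0, SRPT equals SPT ordering.
SPT order: [6, 7, 9, 9]
Completion times:
  Job 1: p=6, C=6
  Job 2: p=7, C=13
  Job 3: p=9, C=22
  Job 4: p=9, C=31
Total completion time = 6 + 13 + 22 + 31 = 72

72


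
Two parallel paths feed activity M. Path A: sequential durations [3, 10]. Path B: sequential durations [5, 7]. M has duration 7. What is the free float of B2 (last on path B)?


ES(B2) = sum of predecessors on chain B = 5
EF(B2) = ES + duration = 5 + 7 = 12
Successor of B2 is M. ES(M) = max(sum(A), sum(B)) = max(13, 12) = 13
Free float = ES(successor) - EF(current) = 13 - 12 = 1

1


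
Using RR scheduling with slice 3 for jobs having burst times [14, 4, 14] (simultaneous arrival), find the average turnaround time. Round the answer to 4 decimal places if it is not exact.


Time quantum = 3
Execution trace:
  J1 runs 3 units, time = 3
  J2 runs 3 units, time = 6
  J3 runs 3 units, time = 9
  J1 runs 3 units, time = 12
  J2 runs 1 units, time = 13
  J3 runs 3 units, time = 16
  J1 runs 3 units, time = 19
  J3 runs 3 units, time = 22
  J1 runs 3 units, time = 25
  J3 runs 3 units, time = 28
  J1 runs 2 units, time = 30
  J3 runs 2 units, time = 32
Finish times: [30, 13, 32]
Average turnaround = 75/3 = 25.0

25.0


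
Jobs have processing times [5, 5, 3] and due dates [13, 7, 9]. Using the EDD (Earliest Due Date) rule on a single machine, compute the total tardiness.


Sort by due date (EDD order): [(5, 7), (3, 9), (5, 13)]
Compute completion times and tardiness:
  Job 1: p=5, d=7, C=5, tardiness=max(0,5-7)=0
  Job 2: p=3, d=9, C=8, tardiness=max(0,8-9)=0
  Job 3: p=5, d=13, C=13, tardiness=max(0,13-13)=0
Total tardiness = 0

0


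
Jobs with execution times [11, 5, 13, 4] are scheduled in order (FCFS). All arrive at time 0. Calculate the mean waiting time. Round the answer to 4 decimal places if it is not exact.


FCFS order (as given): [11, 5, 13, 4]
Waiting times:
  Job 1: wait = 0
  Job 2: wait = 11
  Job 3: wait = 16
  Job 4: wait = 29
Sum of waiting times = 56
Average waiting time = 56/4 = 14.0

14.0


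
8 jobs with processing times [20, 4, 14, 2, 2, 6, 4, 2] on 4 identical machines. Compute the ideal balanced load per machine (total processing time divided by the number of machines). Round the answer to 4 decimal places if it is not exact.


Total processing time = 20 + 4 + 14 + 2 + 2 + 6 + 4 + 2 = 54
Number of machines = 4
Ideal balanced load = 54 / 4 = 13.5

13.5


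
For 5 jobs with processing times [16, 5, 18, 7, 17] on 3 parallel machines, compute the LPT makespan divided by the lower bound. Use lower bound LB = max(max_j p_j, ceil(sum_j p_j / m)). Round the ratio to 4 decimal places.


LPT order: [18, 17, 16, 7, 5]
Machine loads after assignment: [18, 22, 23]
LPT makespan = 23
Lower bound = max(max_job, ceil(total/3)) = max(18, 21) = 21
Ratio = 23 / 21 = 1.0952

1.0952


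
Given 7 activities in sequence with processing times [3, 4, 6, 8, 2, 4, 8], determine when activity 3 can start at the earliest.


Activity 3 starts after activities 1 through 2 complete.
Predecessor durations: [3, 4]
ES = 3 + 4 = 7

7


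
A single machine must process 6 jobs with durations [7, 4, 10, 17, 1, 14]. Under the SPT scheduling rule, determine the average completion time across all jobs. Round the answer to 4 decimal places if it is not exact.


Sort jobs by processing time (SPT order): [1, 4, 7, 10, 14, 17]
Compute completion times sequentially:
  Job 1: processing = 1, completes at 1
  Job 2: processing = 4, completes at 5
  Job 3: processing = 7, completes at 12
  Job 4: processing = 10, completes at 22
  Job 5: processing = 14, completes at 36
  Job 6: processing = 17, completes at 53
Sum of completion times = 129
Average completion time = 129/6 = 21.5

21.5


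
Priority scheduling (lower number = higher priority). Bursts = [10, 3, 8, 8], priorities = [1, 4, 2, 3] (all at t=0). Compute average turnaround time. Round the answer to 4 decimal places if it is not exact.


Sort by priority (ascending = highest first):
Order: [(1, 10), (2, 8), (3, 8), (4, 3)]
Completion times:
  Priority 1, burst=10, C=10
  Priority 2, burst=8, C=18
  Priority 3, burst=8, C=26
  Priority 4, burst=3, C=29
Average turnaround = 83/4 = 20.75

20.75


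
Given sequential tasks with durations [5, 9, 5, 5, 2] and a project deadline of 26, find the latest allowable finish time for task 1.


LF(activity 1) = deadline - sum of successor durations
Successors: activities 2 through 5 with durations [9, 5, 5, 2]
Sum of successor durations = 21
LF = 26 - 21 = 5

5


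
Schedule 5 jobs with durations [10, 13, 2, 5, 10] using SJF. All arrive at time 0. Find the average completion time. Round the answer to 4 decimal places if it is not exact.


SJF order (ascending): [2, 5, 10, 10, 13]
Completion times:
  Job 1: burst=2, C=2
  Job 2: burst=5, C=7
  Job 3: burst=10, C=17
  Job 4: burst=10, C=27
  Job 5: burst=13, C=40
Average completion = 93/5 = 18.6

18.6


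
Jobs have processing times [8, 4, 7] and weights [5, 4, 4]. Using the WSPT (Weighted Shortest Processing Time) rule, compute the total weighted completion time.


Compute p/w ratios and sort ascending (WSPT): [(4, 4), (8, 5), (7, 4)]
Compute weighted completion times:
  Job (p=4,w=4): C=4, w*C=4*4=16
  Job (p=8,w=5): C=12, w*C=5*12=60
  Job (p=7,w=4): C=19, w*C=4*19=76
Total weighted completion time = 152

152


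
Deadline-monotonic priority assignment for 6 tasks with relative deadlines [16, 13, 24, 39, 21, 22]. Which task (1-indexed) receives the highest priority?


Sort tasks by relative deadline (ascending):
  Task 2: deadline = 13
  Task 1: deadline = 16
  Task 5: deadline = 21
  Task 6: deadline = 22
  Task 3: deadline = 24
  Task 4: deadline = 39
Priority order (highest first): [2, 1, 5, 6, 3, 4]
Highest priority task = 2

2


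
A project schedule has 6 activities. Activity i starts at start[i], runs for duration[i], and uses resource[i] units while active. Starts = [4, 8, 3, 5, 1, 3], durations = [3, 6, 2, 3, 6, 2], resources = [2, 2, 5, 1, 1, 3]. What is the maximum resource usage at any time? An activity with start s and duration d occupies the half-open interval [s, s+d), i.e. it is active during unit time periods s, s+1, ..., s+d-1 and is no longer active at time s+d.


Each activity i is active on [start_i, start_i + duration_i).
Compute total resource usage per time slot:
  t=0: active resources = [], total = 0
  t=1: active resources = [1], total = 1
  t=2: active resources = [1], total = 1
  t=3: active resources = [5, 1, 3], total = 9
  t=4: active resources = [2, 5, 1, 3], total = 11
  t=5: active resources = [2, 1, 1], total = 4
  t=6: active resources = [2, 1, 1], total = 4
  t=7: active resources = [1], total = 1
  t=8: active resources = [2], total = 2
  t=9: active resources = [2], total = 2
  t=10: active resources = [2], total = 2
  t=11: active resources = [2], total = 2
  t=12: active resources = [2], total = 2
  t=13: active resources = [2], total = 2
Peak resource demand = 11

11


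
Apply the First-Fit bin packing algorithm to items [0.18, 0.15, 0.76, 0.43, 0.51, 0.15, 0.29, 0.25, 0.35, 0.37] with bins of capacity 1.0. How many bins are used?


Place items sequentially using First-Fit:
  Item 0.18 -> new Bin 1
  Item 0.15 -> Bin 1 (now 0.33)
  Item 0.76 -> new Bin 2
  Item 0.43 -> Bin 1 (now 0.76)
  Item 0.51 -> new Bin 3
  Item 0.15 -> Bin 1 (now 0.91)
  Item 0.29 -> Bin 3 (now 0.8)
  Item 0.25 -> new Bin 4
  Item 0.35 -> Bin 4 (now 0.6)
  Item 0.37 -> Bin 4 (now 0.97)
Total bins used = 4

4


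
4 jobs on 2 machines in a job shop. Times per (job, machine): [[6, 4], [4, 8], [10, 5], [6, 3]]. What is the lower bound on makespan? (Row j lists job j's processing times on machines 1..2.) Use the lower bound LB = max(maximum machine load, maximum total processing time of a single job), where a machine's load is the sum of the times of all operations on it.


Machine loads:
  Machine 1: 6 + 4 + 10 + 6 = 26
  Machine 2: 4 + 8 + 5 + 3 = 20
Max machine load = 26
Job totals:
  Job 1: 10
  Job 2: 12
  Job 3: 15
  Job 4: 9
Max job total = 15
Lower bound = max(26, 15) = 26

26


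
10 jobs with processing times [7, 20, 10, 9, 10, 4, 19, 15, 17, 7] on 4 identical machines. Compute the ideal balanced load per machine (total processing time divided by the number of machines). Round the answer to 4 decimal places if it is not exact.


Total processing time = 7 + 20 + 10 + 9 + 10 + 4 + 19 + 15 + 17 + 7 = 118
Number of machines = 4
Ideal balanced load = 118 / 4 = 29.5

29.5


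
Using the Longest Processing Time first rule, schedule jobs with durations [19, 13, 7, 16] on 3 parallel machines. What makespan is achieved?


Sort jobs in decreasing order (LPT): [19, 16, 13, 7]
Assign each job to the least loaded machine:
  Machine 1: jobs [19], load = 19
  Machine 2: jobs [16], load = 16
  Machine 3: jobs [13, 7], load = 20
Makespan = max load = 20

20


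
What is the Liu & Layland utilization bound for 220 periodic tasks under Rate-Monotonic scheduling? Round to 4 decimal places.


Compute 2^(1/220) = 1.0031556376
Subtract 1: 1.0031556376 - 1 = 0.0031556376
Multiply by n: 220 * 0.0031556376 = 0.6942402720
Round to 4 dp: 0.6942

0.6942


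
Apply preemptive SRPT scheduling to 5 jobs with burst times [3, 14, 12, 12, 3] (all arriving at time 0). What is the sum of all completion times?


Since all jobs arrive at t=0, SRPT equals SPT ordering.
SPT order: [3, 3, 12, 12, 14]
Completion times:
  Job 1: p=3, C=3
  Job 2: p=3, C=6
  Job 3: p=12, C=18
  Job 4: p=12, C=30
  Job 5: p=14, C=44
Total completion time = 3 + 6 + 18 + 30 + 44 = 101

101


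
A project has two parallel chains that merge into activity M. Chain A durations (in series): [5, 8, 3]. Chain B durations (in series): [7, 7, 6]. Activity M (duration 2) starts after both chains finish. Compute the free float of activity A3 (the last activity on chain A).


ES(A3) = sum of predecessors on chain A = 13
EF(A3) = ES + duration = 13 + 3 = 16
Successor of A3 is M. ES(M) = max(sum(A), sum(B)) = max(16, 20) = 20
Free float = ES(successor) - EF(current) = 20 - 16 = 4

4


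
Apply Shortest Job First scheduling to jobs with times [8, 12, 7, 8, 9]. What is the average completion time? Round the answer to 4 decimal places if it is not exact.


SJF order (ascending): [7, 8, 8, 9, 12]
Completion times:
  Job 1: burst=7, C=7
  Job 2: burst=8, C=15
  Job 3: burst=8, C=23
  Job 4: burst=9, C=32
  Job 5: burst=12, C=44
Average completion = 121/5 = 24.2

24.2


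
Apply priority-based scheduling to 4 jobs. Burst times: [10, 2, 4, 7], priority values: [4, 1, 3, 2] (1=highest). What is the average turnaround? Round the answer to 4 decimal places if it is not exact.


Sort by priority (ascending = highest first):
Order: [(1, 2), (2, 7), (3, 4), (4, 10)]
Completion times:
  Priority 1, burst=2, C=2
  Priority 2, burst=7, C=9
  Priority 3, burst=4, C=13
  Priority 4, burst=10, C=23
Average turnaround = 47/4 = 11.75

11.75


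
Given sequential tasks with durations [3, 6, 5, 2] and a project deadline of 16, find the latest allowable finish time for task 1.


LF(activity 1) = deadline - sum of successor durations
Successors: activities 2 through 4 with durations [6, 5, 2]
Sum of successor durations = 13
LF = 16 - 13 = 3

3


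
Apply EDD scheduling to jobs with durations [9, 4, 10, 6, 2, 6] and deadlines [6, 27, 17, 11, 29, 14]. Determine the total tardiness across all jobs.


Sort by due date (EDD order): [(9, 6), (6, 11), (6, 14), (10, 17), (4, 27), (2, 29)]
Compute completion times and tardiness:
  Job 1: p=9, d=6, C=9, tardiness=max(0,9-6)=3
  Job 2: p=6, d=11, C=15, tardiness=max(0,15-11)=4
  Job 3: p=6, d=14, C=21, tardiness=max(0,21-14)=7
  Job 4: p=10, d=17, C=31, tardiness=max(0,31-17)=14
  Job 5: p=4, d=27, C=35, tardiness=max(0,35-27)=8
  Job 6: p=2, d=29, C=37, tardiness=max(0,37-29)=8
Total tardiness = 44

44


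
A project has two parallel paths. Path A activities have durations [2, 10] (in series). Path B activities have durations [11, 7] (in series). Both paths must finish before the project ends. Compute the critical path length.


Path A total = 2 + 10 = 12
Path B total = 11 + 7 = 18
Critical path = longest path = max(12, 18) = 18

18


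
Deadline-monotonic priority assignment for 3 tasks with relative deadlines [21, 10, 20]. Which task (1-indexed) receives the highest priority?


Sort tasks by relative deadline (ascending):
  Task 2: deadline = 10
  Task 3: deadline = 20
  Task 1: deadline = 21
Priority order (highest first): [2, 3, 1]
Highest priority task = 2

2


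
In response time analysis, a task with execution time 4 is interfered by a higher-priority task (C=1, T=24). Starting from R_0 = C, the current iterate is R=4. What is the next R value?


R_next = C + ceil(R_prev / T_hp) * C_hp
ceil(4 / 24) = ceil(0.1667) = 1
Interference = 1 * 1 = 1
R_next = 4 + 1 = 5

5


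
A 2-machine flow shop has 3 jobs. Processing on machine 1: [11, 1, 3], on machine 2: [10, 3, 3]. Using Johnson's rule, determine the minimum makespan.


Apply Johnson's rule:
  Group 1 (a <= b): [(2, 1, 3), (3, 3, 3)]
  Group 2 (a > b): [(1, 11, 10)]
Optimal job order: [2, 3, 1]
Schedule:
  Job 2: M1 done at 1, M2 done at 4
  Job 3: M1 done at 4, M2 done at 7
  Job 1: M1 done at 15, M2 done at 25
Makespan = 25

25


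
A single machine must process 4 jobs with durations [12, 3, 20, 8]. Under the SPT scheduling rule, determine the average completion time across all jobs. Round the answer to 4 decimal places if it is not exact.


Sort jobs by processing time (SPT order): [3, 8, 12, 20]
Compute completion times sequentially:
  Job 1: processing = 3, completes at 3
  Job 2: processing = 8, completes at 11
  Job 3: processing = 12, completes at 23
  Job 4: processing = 20, completes at 43
Sum of completion times = 80
Average completion time = 80/4 = 20.0

20.0


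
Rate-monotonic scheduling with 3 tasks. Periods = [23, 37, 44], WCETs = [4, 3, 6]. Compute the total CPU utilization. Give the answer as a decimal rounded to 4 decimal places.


Compute individual utilizations (exact fractions):
  Task 1: C/T = 4/23 (approx. 0.1739)
  Task 2: C/T = 3/37 (approx. 0.0811)
  Task 3: C/T = 6/44 = 3/22 (approx. 0.1364)
Total utilization U = 4/23 + 3/37 + 3/22 = 7327/18722
Rounded to 4 decimal places: U = 0.3914
RM (Liu & Layland) bound for 3 tasks = 0.779763; compare with U = 7327/18722 (approx. 0.391358)
U <= bound, so schedulable by RM sufficient condition.

0.3914


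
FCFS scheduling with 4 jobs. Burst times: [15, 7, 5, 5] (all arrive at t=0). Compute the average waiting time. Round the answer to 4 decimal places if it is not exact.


FCFS order (as given): [15, 7, 5, 5]
Waiting times:
  Job 1: wait = 0
  Job 2: wait = 15
  Job 3: wait = 22
  Job 4: wait = 27
Sum of waiting times = 64
Average waiting time = 64/4 = 16.0

16.0


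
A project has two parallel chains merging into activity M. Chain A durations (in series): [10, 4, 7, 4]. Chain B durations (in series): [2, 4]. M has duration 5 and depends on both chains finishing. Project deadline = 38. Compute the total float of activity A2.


Forward pass: ES(A2) = sum of predecessors on chain A = 10
EF = ES + duration = 10 + 4 = 14
Backward pass: LF(M) = deadline = 38; LS(M) = 38 - 5 = 33
LF(A2) = LS(M) - sum(successors on chain A) = 33 - 11 = 22
LS = LF - duration = 22 - 4 = 18
Total float = LS - ES = 18 - 10 = 8

8


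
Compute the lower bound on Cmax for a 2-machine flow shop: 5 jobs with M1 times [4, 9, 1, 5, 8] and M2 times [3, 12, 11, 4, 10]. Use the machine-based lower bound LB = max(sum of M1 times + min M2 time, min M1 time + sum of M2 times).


LB1 = sum(M1 times) + min(M2 times) = 27 + 3 = 30
LB2 = min(M1 times) + sum(M2 times) = 1 + 40 = 41
Lower bound = max(LB1, LB2) = max(30, 41) = 41

41


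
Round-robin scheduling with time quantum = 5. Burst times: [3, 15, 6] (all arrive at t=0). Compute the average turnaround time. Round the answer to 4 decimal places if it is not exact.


Time quantum = 5
Execution trace:
  J1 runs 3 units, time = 3
  J2 runs 5 units, time = 8
  J3 runs 5 units, time = 13
  J2 runs 5 units, time = 18
  J3 runs 1 units, time = 19
  J2 runs 5 units, time = 24
Finish times: [3, 24, 19]
Average turnaround = 46/3 = 15.3333

15.3333


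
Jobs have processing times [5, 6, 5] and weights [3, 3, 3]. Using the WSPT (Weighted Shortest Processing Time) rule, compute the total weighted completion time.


Compute p/w ratios and sort ascending (WSPT): [(5, 3), (5, 3), (6, 3)]
Compute weighted completion times:
  Job (p=5,w=3): C=5, w*C=3*5=15
  Job (p=5,w=3): C=10, w*C=3*10=30
  Job (p=6,w=3): C=16, w*C=3*16=48
Total weighted completion time = 93

93


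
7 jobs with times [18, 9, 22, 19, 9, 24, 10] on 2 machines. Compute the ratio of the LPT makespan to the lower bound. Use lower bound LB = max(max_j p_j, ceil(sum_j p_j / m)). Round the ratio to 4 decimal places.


LPT order: [24, 22, 19, 18, 10, 9, 9]
Machine loads after assignment: [60, 51]
LPT makespan = 60
Lower bound = max(max_job, ceil(total/2)) = max(24, 56) = 56
Ratio = 60 / 56 = 1.0714

1.0714


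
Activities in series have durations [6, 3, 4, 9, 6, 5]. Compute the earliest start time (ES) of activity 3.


Activity 3 starts after activities 1 through 2 complete.
Predecessor durations: [6, 3]
ES = 6 + 3 = 9

9


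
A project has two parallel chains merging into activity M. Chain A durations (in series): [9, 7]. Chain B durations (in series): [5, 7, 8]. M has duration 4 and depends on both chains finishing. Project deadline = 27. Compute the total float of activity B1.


Forward pass: ES(B1) = sum of predecessors on chain B = 0
EF = ES + duration = 0 + 5 = 5
Backward pass: LF(M) = deadline = 27; LS(M) = 27 - 4 = 23
LF(B1) = LS(M) - sum(successors on chain B) = 23 - 15 = 8
LS = LF - duration = 8 - 5 = 3
Total float = LS - ES = 3 - 0 = 3

3


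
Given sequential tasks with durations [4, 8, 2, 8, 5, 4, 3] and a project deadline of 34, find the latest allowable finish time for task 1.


LF(activity 1) = deadline - sum of successor durations
Successors: activities 2 through 7 with durations [8, 2, 8, 5, 4, 3]
Sum of successor durations = 30
LF = 34 - 30 = 4

4


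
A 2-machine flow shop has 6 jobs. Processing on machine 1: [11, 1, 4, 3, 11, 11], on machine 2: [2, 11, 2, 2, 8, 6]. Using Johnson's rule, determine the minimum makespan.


Apply Johnson's rule:
  Group 1 (a <= b): [(2, 1, 11)]
  Group 2 (a > b): [(5, 11, 8), (6, 11, 6), (1, 11, 2), (3, 4, 2), (4, 3, 2)]
Optimal job order: [2, 5, 6, 1, 3, 4]
Schedule:
  Job 2: M1 done at 1, M2 done at 12
  Job 5: M1 done at 12, M2 done at 20
  Job 6: M1 done at 23, M2 done at 29
  Job 1: M1 done at 34, M2 done at 36
  Job 3: M1 done at 38, M2 done at 40
  Job 4: M1 done at 41, M2 done at 43
Makespan = 43

43


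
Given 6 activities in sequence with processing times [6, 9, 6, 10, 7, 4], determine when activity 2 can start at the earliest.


Activity 2 starts after activities 1 through 1 complete.
Predecessor durations: [6]
ES = 6 = 6

6


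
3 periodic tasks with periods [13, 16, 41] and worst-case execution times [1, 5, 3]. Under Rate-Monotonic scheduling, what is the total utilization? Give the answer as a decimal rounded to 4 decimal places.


Compute individual utilizations (exact fractions):
  Task 1: C/T = 1/13 (approx. 0.0769)
  Task 2: C/T = 5/16 (approx. 0.3125)
  Task 3: C/T = 3/41 (approx. 0.0732)
Total utilization U = 1/13 + 5/16 + 3/41 = 3945/8528
Rounded to 4 decimal places: U = 0.4626
RM (Liu & Layland) bound for 3 tasks = 0.779763; compare with U = 3945/8528 (approx. 0.462594)
U <= bound, so schedulable by RM sufficient condition.

0.4626


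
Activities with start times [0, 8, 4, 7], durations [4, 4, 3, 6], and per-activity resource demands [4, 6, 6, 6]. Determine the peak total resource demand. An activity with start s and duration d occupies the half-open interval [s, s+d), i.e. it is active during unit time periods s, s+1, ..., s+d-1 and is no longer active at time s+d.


Each activity i is active on [start_i, start_i + duration_i).
Compute total resource usage per time slot:
  t=0: active resources = [4], total = 4
  t=1: active resources = [4], total = 4
  t=2: active resources = [4], total = 4
  t=3: active resources = [4], total = 4
  t=4: active resources = [6], total = 6
  t=5: active resources = [6], total = 6
  t=6: active resources = [6], total = 6
  t=7: active resources = [6], total = 6
  t=8: active resources = [6, 6], total = 12
  t=9: active resources = [6, 6], total = 12
  t=10: active resources = [6, 6], total = 12
  t=11: active resources = [6, 6], total = 12
  t=12: active resources = [6], total = 6
Peak resource demand = 12

12


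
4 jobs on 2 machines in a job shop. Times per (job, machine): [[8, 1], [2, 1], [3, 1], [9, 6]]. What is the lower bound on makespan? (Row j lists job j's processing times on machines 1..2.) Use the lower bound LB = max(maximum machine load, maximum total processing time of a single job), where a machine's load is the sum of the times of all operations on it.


Machine loads:
  Machine 1: 8 + 2 + 3 + 9 = 22
  Machine 2: 1 + 1 + 1 + 6 = 9
Max machine load = 22
Job totals:
  Job 1: 9
  Job 2: 3
  Job 3: 4
  Job 4: 15
Max job total = 15
Lower bound = max(22, 15) = 22

22


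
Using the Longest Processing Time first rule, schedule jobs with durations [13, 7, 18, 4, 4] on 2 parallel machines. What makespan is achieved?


Sort jobs in decreasing order (LPT): [18, 13, 7, 4, 4]
Assign each job to the least loaded machine:
  Machine 1: jobs [18, 4], load = 22
  Machine 2: jobs [13, 7, 4], load = 24
Makespan = max load = 24

24


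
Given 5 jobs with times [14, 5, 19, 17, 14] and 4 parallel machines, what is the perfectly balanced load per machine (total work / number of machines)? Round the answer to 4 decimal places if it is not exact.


Total processing time = 14 + 5 + 19 + 17 + 14 = 69
Number of machines = 4
Ideal balanced load = 69 / 4 = 17.25

17.25


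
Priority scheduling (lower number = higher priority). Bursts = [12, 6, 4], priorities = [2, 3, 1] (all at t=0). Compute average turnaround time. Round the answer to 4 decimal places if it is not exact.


Sort by priority (ascending = highest first):
Order: [(1, 4), (2, 12), (3, 6)]
Completion times:
  Priority 1, burst=4, C=4
  Priority 2, burst=12, C=16
  Priority 3, burst=6, C=22
Average turnaround = 42/3 = 14.0

14.0


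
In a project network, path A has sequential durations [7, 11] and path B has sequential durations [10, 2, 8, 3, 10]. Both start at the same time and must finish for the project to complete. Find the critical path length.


Path A total = 7 + 11 = 18
Path B total = 10 + 2 + 8 + 3 + 10 = 33
Critical path = longest path = max(18, 33) = 33

33


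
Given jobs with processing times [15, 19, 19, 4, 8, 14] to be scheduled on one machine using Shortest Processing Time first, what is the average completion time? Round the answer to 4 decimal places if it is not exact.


Sort jobs by processing time (SPT order): [4, 8, 14, 15, 19, 19]
Compute completion times sequentially:
  Job 1: processing = 4, completes at 4
  Job 2: processing = 8, completes at 12
  Job 3: processing = 14, completes at 26
  Job 4: processing = 15, completes at 41
  Job 5: processing = 19, completes at 60
  Job 6: processing = 19, completes at 79
Sum of completion times = 222
Average completion time = 222/6 = 37.0

37.0


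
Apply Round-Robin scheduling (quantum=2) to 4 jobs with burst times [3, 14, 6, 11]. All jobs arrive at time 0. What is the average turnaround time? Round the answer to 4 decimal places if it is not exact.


Time quantum = 2
Execution trace:
  J1 runs 2 units, time = 2
  J2 runs 2 units, time = 4
  J3 runs 2 units, time = 6
  J4 runs 2 units, time = 8
  J1 runs 1 units, time = 9
  J2 runs 2 units, time = 11
  J3 runs 2 units, time = 13
  J4 runs 2 units, time = 15
  J2 runs 2 units, time = 17
  J3 runs 2 units, time = 19
  J4 runs 2 units, time = 21
  J2 runs 2 units, time = 23
  J4 runs 2 units, time = 25
  J2 runs 2 units, time = 27
  J4 runs 2 units, time = 29
  J2 runs 2 units, time = 31
  J4 runs 1 units, time = 32
  J2 runs 2 units, time = 34
Finish times: [9, 34, 19, 32]
Average turnaround = 94/4 = 23.5

23.5


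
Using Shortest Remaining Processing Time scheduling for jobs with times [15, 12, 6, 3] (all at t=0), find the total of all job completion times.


Since all jobs arrive at t=0, SRPT equals SPT ordering.
SPT order: [3, 6, 12, 15]
Completion times:
  Job 1: p=3, C=3
  Job 2: p=6, C=9
  Job 3: p=12, C=21
  Job 4: p=15, C=36
Total completion time = 3 + 9 + 21 + 36 = 69

69


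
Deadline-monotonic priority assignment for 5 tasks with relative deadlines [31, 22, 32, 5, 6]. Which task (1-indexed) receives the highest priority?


Sort tasks by relative deadline (ascending):
  Task 4: deadline = 5
  Task 5: deadline = 6
  Task 2: deadline = 22
  Task 1: deadline = 31
  Task 3: deadline = 32
Priority order (highest first): [4, 5, 2, 1, 3]
Highest priority task = 4

4


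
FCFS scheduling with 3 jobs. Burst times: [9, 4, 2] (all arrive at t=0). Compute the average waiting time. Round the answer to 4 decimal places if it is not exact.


FCFS order (as given): [9, 4, 2]
Waiting times:
  Job 1: wait = 0
  Job 2: wait = 9
  Job 3: wait = 13
Sum of waiting times = 22
Average waiting time = 22/3 = 7.3333

7.3333


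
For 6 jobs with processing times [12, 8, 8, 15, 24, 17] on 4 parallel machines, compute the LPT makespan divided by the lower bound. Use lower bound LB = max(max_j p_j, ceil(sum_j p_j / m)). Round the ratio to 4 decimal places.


LPT order: [24, 17, 15, 12, 8, 8]
Machine loads after assignment: [24, 17, 23, 20]
LPT makespan = 24
Lower bound = max(max_job, ceil(total/4)) = max(24, 21) = 24
Ratio = 24 / 24 = 1.0

1.0


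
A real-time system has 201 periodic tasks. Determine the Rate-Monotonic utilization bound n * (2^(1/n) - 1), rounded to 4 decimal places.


Compute 2^(1/201) = 1.0034544463
Subtract 1: 1.0034544463 - 1 = 0.0034544463
Multiply by n: 201 * 0.0034544463 = 0.6943437063
Round to 4 dp: 0.6943

0.6943


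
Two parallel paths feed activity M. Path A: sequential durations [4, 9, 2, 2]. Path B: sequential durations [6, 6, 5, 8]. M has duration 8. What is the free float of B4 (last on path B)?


ES(B4) = sum of predecessors on chain B = 17
EF(B4) = ES + duration = 17 + 8 = 25
Successor of B4 is M. ES(M) = max(sum(A), sum(B)) = max(17, 25) = 25
Free float = ES(successor) - EF(current) = 25 - 25 = 0

0


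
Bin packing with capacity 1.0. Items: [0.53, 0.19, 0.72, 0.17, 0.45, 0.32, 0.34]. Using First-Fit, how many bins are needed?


Place items sequentially using First-Fit:
  Item 0.53 -> new Bin 1
  Item 0.19 -> Bin 1 (now 0.72)
  Item 0.72 -> new Bin 2
  Item 0.17 -> Bin 1 (now 0.89)
  Item 0.45 -> new Bin 3
  Item 0.32 -> Bin 3 (now 0.77)
  Item 0.34 -> new Bin 4
Total bins used = 4

4


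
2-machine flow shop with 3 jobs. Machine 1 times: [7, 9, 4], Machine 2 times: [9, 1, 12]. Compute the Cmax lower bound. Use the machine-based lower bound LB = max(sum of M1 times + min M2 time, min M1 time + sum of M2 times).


LB1 = sum(M1 times) + min(M2 times) = 20 + 1 = 21
LB2 = min(M1 times) + sum(M2 times) = 4 + 22 = 26
Lower bound = max(LB1, LB2) = max(21, 26) = 26

26


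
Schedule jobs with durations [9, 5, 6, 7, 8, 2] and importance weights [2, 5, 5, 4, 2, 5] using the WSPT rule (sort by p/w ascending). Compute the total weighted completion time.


Compute p/w ratios and sort ascending (WSPT): [(2, 5), (5, 5), (6, 5), (7, 4), (8, 2), (9, 2)]
Compute weighted completion times:
  Job (p=2,w=5): C=2, w*C=5*2=10
  Job (p=5,w=5): C=7, w*C=5*7=35
  Job (p=6,w=5): C=13, w*C=5*13=65
  Job (p=7,w=4): C=20, w*C=4*20=80
  Job (p=8,w=2): C=28, w*C=2*28=56
  Job (p=9,w=2): C=37, w*C=2*37=74
Total weighted completion time = 320

320


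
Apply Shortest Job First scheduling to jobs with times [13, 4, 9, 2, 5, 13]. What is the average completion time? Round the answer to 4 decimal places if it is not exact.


SJF order (ascending): [2, 4, 5, 9, 13, 13]
Completion times:
  Job 1: burst=2, C=2
  Job 2: burst=4, C=6
  Job 3: burst=5, C=11
  Job 4: burst=9, C=20
  Job 5: burst=13, C=33
  Job 6: burst=13, C=46
Average completion = 118/6 = 19.6667

19.6667


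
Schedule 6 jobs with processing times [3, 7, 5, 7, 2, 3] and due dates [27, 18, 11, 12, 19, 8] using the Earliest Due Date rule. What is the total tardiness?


Sort by due date (EDD order): [(3, 8), (5, 11), (7, 12), (7, 18), (2, 19), (3, 27)]
Compute completion times and tardiness:
  Job 1: p=3, d=8, C=3, tardiness=max(0,3-8)=0
  Job 2: p=5, d=11, C=8, tardiness=max(0,8-11)=0
  Job 3: p=7, d=12, C=15, tardiness=max(0,15-12)=3
  Job 4: p=7, d=18, C=22, tardiness=max(0,22-18)=4
  Job 5: p=2, d=19, C=24, tardiness=max(0,24-19)=5
  Job 6: p=3, d=27, C=27, tardiness=max(0,27-27)=0
Total tardiness = 12

12


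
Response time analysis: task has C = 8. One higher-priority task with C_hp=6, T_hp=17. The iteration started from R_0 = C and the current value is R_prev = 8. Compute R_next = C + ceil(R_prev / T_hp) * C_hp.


R_next = C + ceil(R_prev / T_hp) * C_hp
ceil(8 / 17) = ceil(0.4706) = 1
Interference = 1 * 6 = 6
R_next = 8 + 6 = 14

14


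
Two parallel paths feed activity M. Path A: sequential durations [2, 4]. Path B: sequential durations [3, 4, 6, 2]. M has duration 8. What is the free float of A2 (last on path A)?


ES(A2) = sum of predecessors on chain A = 2
EF(A2) = ES + duration = 2 + 4 = 6
Successor of A2 is M. ES(M) = max(sum(A), sum(B)) = max(6, 15) = 15
Free float = ES(successor) - EF(current) = 15 - 6 = 9

9


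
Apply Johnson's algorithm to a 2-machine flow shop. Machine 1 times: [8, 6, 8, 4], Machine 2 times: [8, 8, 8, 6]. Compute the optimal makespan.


Apply Johnson's rule:
  Group 1 (a <= b): [(4, 4, 6), (2, 6, 8), (1, 8, 8), (3, 8, 8)]
  Group 2 (a > b): []
Optimal job order: [4, 2, 1, 3]
Schedule:
  Job 4: M1 done at 4, M2 done at 10
  Job 2: M1 done at 10, M2 done at 18
  Job 1: M1 done at 18, M2 done at 26
  Job 3: M1 done at 26, M2 done at 34
Makespan = 34

34


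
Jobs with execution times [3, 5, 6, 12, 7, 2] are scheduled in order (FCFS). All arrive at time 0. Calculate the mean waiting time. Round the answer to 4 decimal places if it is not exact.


FCFS order (as given): [3, 5, 6, 12, 7, 2]
Waiting times:
  Job 1: wait = 0
  Job 2: wait = 3
  Job 3: wait = 8
  Job 4: wait = 14
  Job 5: wait = 26
  Job 6: wait = 33
Sum of waiting times = 84
Average waiting time = 84/6 = 14.0

14.0


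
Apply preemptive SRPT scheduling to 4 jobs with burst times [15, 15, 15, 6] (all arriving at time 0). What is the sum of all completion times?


Since all jobs arrive at t=0, SRPT equals SPT ordering.
SPT order: [6, 15, 15, 15]
Completion times:
  Job 1: p=6, C=6
  Job 2: p=15, C=21
  Job 3: p=15, C=36
  Job 4: p=15, C=51
Total completion time = 6 + 21 + 36 + 51 = 114

114


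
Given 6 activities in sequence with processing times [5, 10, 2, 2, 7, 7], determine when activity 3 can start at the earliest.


Activity 3 starts after activities 1 through 2 complete.
Predecessor durations: [5, 10]
ES = 5 + 10 = 15

15


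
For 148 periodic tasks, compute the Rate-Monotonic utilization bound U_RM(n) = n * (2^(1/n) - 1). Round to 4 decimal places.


Compute 2^(1/148) = 1.0046944113
Subtract 1: 1.0046944113 - 1 = 0.0046944113
Multiply by n: 148 * 0.0046944113 = 0.6947728724
Round to 4 dp: 0.6948

0.6948


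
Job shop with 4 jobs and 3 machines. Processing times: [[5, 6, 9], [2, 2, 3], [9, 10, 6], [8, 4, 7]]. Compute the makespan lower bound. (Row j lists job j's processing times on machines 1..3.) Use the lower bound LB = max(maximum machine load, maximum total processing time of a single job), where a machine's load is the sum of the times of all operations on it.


Machine loads:
  Machine 1: 5 + 2 + 9 + 8 = 24
  Machine 2: 6 + 2 + 10 + 4 = 22
  Machine 3: 9 + 3 + 6 + 7 = 25
Max machine load = 25
Job totals:
  Job 1: 20
  Job 2: 7
  Job 3: 25
  Job 4: 19
Max job total = 25
Lower bound = max(25, 25) = 25

25


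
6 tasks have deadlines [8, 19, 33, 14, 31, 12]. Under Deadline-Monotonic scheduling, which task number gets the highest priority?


Sort tasks by relative deadline (ascending):
  Task 1: deadline = 8
  Task 6: deadline = 12
  Task 4: deadline = 14
  Task 2: deadline = 19
  Task 5: deadline = 31
  Task 3: deadline = 33
Priority order (highest first): [1, 6, 4, 2, 5, 3]
Highest priority task = 1

1


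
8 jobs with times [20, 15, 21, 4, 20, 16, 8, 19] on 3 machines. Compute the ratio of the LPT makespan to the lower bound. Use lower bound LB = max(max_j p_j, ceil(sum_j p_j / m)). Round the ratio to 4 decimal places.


LPT order: [21, 20, 20, 19, 16, 15, 8, 4]
Machine loads after assignment: [44, 39, 40]
LPT makespan = 44
Lower bound = max(max_job, ceil(total/3)) = max(21, 41) = 41
Ratio = 44 / 41 = 1.0732

1.0732


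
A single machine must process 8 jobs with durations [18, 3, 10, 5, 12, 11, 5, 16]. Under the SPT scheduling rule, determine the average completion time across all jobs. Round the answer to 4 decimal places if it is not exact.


Sort jobs by processing time (SPT order): [3, 5, 5, 10, 11, 12, 16, 18]
Compute completion times sequentially:
  Job 1: processing = 3, completes at 3
  Job 2: processing = 5, completes at 8
  Job 3: processing = 5, completes at 13
  Job 4: processing = 10, completes at 23
  Job 5: processing = 11, completes at 34
  Job 6: processing = 12, completes at 46
  Job 7: processing = 16, completes at 62
  Job 8: processing = 18, completes at 80
Sum of completion times = 269
Average completion time = 269/8 = 33.625

33.625


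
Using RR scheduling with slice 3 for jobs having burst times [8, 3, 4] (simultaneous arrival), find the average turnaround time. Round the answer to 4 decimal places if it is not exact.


Time quantum = 3
Execution trace:
  J1 runs 3 units, time = 3
  J2 runs 3 units, time = 6
  J3 runs 3 units, time = 9
  J1 runs 3 units, time = 12
  J3 runs 1 units, time = 13
  J1 runs 2 units, time = 15
Finish times: [15, 6, 13]
Average turnaround = 34/3 = 11.3333

11.3333


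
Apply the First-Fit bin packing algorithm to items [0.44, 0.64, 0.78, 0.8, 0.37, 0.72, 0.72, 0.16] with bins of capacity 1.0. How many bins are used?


Place items sequentially using First-Fit:
  Item 0.44 -> new Bin 1
  Item 0.64 -> new Bin 2
  Item 0.78 -> new Bin 3
  Item 0.8 -> new Bin 4
  Item 0.37 -> Bin 1 (now 0.81)
  Item 0.72 -> new Bin 5
  Item 0.72 -> new Bin 6
  Item 0.16 -> Bin 1 (now 0.97)
Total bins used = 6

6


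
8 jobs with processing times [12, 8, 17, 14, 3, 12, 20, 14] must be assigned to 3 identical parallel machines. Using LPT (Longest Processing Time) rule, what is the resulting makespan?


Sort jobs in decreasing order (LPT): [20, 17, 14, 14, 12, 12, 8, 3]
Assign each job to the least loaded machine:
  Machine 1: jobs [20, 12], load = 32
  Machine 2: jobs [17, 12, 3], load = 32
  Machine 3: jobs [14, 14, 8], load = 36
Makespan = max load = 36

36
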